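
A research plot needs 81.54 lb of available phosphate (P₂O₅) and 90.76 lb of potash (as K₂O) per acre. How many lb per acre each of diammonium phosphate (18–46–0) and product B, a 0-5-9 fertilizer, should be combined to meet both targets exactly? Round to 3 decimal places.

Per-acre balance (a = diammonium phosphate, b = product B):
P₂O₅: 0.46·a + 0.05·b = 81.54
K₂O: 0·a + 0.09·b = 90.76
Solving simultaneously: a = 67.6473, b = 1008.4444.

67.647 lb diammonium phosphate, 1008.444 lb product B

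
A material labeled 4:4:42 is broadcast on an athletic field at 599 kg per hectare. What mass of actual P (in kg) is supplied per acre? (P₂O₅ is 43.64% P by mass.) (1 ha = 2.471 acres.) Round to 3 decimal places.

4.232 kg P per acre

P₂O₅ per hectare = 599 × 4% = 23.96 kg.
Elemental P = 23.96 × 0.4364 = 10.4561 kg per hectare.
Convert to per acre: 10.4561 × 0.404694 = 4.23154 kg.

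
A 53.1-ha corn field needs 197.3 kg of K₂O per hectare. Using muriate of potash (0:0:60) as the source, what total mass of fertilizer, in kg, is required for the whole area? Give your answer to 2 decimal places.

Product per hectare = 197.3 / 60% = 328.833 kg.
Total product = 328.833 × 53.1 = 17461.05 kg.

17461.05 kg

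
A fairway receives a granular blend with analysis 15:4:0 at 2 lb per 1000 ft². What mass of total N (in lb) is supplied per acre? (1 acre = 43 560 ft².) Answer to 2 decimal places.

nitrogen per 1000 ft² = 2 × 15% = 0.3 lb.
Convert to per acre: 0.3 × 43.56 = 13.068 lb.

13.07 lb N per acre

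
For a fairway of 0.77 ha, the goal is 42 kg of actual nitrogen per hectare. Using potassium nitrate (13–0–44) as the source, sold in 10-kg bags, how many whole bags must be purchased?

Product per hectare = 42 / 13% = 323.077 kg.
Total product = 323.077 × 0.77 = 248.769 kg.
Bags = ⌈248.769 / 10⌉ = 25.

25 bags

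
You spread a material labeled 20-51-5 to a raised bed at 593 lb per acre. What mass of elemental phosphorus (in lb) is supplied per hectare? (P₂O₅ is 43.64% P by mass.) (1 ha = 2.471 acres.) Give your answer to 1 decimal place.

326.1 lb P per hectare

P₂O₅ per acre = 593 × 51% = 302.43 lb.
Elemental P = 302.43 × 0.4364 = 131.98 lb per acre.
Convert to per hectare: 131.98 × 2.471 = 326.124 lb.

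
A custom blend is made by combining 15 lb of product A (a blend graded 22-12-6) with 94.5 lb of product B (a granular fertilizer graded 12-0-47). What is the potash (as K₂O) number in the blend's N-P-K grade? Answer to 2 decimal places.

Total mass = 15 + 94.5 = 109.5 lb.
K₂O mass = 6%×15 + 47%×94.5 = 45.315 lb.
% K₂O = 45.315 / 109.5 = 41.3836%.

41.38% K₂O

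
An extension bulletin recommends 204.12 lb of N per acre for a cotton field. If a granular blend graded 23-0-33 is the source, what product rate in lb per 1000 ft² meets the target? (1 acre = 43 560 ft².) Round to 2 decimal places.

Product per acre = 204.12 / 23% = 887.478 lb.
Convert to per 1000 ft²: 887.478 × 0.0229568 = 20.3737 lb.

20.37 lb of product per thousand sq ft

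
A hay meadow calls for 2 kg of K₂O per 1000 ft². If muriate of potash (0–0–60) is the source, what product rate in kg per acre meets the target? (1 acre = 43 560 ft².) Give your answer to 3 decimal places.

Product per 1000 ft² = 2 / 60% = 3.33333 kg.
Convert to per acre: 3.33333 × 43.56 = 145.2 kg.

145.200 kg of product per acre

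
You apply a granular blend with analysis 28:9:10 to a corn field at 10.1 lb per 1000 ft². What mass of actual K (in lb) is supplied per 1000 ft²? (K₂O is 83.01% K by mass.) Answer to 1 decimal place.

K₂O per 1000 ft² = 10.1 × 10% = 1.01 lb.
Elemental K = 1.01 × 0.8301 = 0.838401 lb per 1000 ft².

0.8 lb K per thousand sq ft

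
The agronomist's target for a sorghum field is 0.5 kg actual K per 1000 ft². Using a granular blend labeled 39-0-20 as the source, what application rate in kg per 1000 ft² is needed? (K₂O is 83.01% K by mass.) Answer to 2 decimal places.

3.01 kg of product per thousand sq ft

As K₂O: 0.5 / 0.8301 = 0.602337 kg per 1000 ft².
Product per 1000 ft² = 0.602337 / 20% = 3.01169 kg.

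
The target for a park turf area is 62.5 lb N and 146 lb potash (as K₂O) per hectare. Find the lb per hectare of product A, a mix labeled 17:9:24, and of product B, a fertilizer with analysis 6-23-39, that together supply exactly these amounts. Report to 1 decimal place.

Per-hectare balance (a = product A, b = product B):
N: 0.17·a + 0.06·b = 62.5
K₂O: 0.24·a + 0.39·b = 146
Solving simultaneously: a = 300.867, b = 189.21.

300.9 lb product A, 189.2 lb product B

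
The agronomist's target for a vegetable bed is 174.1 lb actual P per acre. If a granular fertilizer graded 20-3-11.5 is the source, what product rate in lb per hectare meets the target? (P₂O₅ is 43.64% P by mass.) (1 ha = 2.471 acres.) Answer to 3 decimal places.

32859.846 lb of product per hectare

As P₂O₅: 174.1 / 0.4364 = 398.946 lb per acre.
Product per acre = 398.946 / 3% = 13298.2 lb.
Convert to per hectare: 13298.2 × 2.471 = 32859.8457 lb.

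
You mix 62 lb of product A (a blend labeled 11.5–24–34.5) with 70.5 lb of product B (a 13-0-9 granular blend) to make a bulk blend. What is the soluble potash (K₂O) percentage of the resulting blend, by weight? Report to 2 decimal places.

Total mass = 62 + 70.5 = 132.5 lb.
K₂O mass = 34.5%×62 + 9%×70.5 = 27.735 lb.
% K₂O = 27.735 / 132.5 = 20.9321%.

20.93% K₂O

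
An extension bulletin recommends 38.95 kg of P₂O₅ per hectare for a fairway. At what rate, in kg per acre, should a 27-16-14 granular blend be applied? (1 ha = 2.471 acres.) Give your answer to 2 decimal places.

Product per hectare = 38.95 / 16% = 243.438 kg.
Convert to per acre: 243.438 × 0.404694 = 98.5178 kg.

98.52 kg of product per acre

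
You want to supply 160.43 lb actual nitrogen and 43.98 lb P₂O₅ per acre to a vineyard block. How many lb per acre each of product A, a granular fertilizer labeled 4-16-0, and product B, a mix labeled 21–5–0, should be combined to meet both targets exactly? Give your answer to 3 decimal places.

Let a = lb of product A, b = lb of product B (per acre).
N: 0.04·a + 0.21·b = 160.43
P₂O₅: 0.16·a + 0.05·b = 43.98
Eliminate b: (row1) − 0.21/0.05·(row2) → -0.632·a = -24.286, so a = 38.4272.
Then b = (43.98 − 0.16·38.4272) / 0.05 = 756.6329.

38.427 lb product A, 756.633 lb product B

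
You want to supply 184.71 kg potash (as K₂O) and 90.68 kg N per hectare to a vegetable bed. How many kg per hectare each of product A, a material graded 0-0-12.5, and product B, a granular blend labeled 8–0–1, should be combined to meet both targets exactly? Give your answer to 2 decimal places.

With a, b = kg per hectare of product A and product B:
K₂O: 0.125·a + 0.01·b = 184.71
N: 0·a + 0.08·b = 90.68
Solving simultaneously: a = 1387, b = 1133.5.

1387.00 kg product A, 1133.50 kg product B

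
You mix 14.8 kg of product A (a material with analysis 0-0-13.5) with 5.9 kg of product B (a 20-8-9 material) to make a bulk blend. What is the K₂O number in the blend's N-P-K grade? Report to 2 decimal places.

12.22% K₂O

Total mass = 14.8 + 5.9 = 20.7 kg.
K₂O mass = 13.5%×14.8 + 9%×5.9 = 2.529 kg.
% K₂O = 2.529 / 20.7 = 12.2174%.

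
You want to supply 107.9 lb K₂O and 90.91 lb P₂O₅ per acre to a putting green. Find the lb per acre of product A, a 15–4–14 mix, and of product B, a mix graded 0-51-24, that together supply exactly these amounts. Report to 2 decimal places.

537.39 lb product A, 136.11 lb product B

Let a = lb of product A, b = lb of product B (per acre).
K₂O: 0.14·a + 0.24·b = 107.9
P₂O₅: 0.04·a + 0.51·b = 90.91
Eliminate a: (row1) − 0.14/0.04·(row2) → -1.545·b = -210.285, so b = 136.107.
Back-substitute: a = (107.9 − 0.24·136.107) / 0.14 = 537.388.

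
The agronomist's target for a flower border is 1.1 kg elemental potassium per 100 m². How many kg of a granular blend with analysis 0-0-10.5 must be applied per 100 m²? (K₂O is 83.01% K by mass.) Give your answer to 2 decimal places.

As K₂O: 1.1 / 0.8301 = 1.32514 kg per 100 m².
Product per 100 m² = 1.32514 / 10.5% = 12.6204 kg.

12.62 kg of product per hundred sq m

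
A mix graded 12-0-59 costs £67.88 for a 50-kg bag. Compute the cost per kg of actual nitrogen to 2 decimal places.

£11.31 per kg N

N in bag = 50 × 12% = 6 kg.
Cost per kg N = £67.88 / 6 = £11.3133.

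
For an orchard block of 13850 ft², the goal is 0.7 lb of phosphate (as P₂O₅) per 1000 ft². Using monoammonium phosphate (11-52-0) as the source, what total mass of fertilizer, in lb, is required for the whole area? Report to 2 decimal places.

18.64 lb

Product per 1000 ft² = 0.7 / 52% = 1.34615 lb.
Total product = 1.34615 × 13850 / 1000 = 18.6442 lb.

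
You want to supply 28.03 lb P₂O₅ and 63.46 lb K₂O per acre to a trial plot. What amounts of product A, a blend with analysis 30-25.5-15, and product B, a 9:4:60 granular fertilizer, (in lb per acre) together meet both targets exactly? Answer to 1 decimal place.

97.1 lb product A, 81.5 lb product B

Let a = lb of product A, b = lb of product B (per acre).
P₂O₅: 0.255·a + 0.04·b = 28.03
K₂O: 0.15·a + 0.6·b = 63.46
Eliminate b: (row1) − 0.04/0.6·(row2) → 0.245·a = 23.7993, so a = 97.1401.
Then b = (63.46 − 0.15·97.1401) / 0.6 = 81.4816.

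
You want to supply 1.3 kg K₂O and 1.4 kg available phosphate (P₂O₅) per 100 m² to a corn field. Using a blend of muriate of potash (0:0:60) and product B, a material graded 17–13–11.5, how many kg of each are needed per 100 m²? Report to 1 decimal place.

With a, b = kg per 100 m² of muriate of potash and product B:
K₂O: 0.6·a + 0.115·b = 1.3
P₂O₅: 0·a + 0.13·b = 1.4
Solving simultaneously: a = 0.102564, b = 10.7692.

0.1 kg muriate of potash, 10.8 kg product B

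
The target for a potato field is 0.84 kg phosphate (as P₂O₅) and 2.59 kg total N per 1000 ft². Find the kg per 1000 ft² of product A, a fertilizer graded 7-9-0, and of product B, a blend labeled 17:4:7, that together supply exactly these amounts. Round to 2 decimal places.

With a, b = kg per 1000 ft² of product A and product B:
P₂O₅: 0.09·a + 0.04·b = 0.84
N: 0.07·a + 0.17·b = 2.59
Eliminate b: (row1) − 0.04/0.17·(row2) → 0.0735294·a = 0.230588, so a = 3.136.
Then b = (2.59 − 0.07·3.136) / 0.17 = 13.944.

3.14 kg product A, 13.94 kg product B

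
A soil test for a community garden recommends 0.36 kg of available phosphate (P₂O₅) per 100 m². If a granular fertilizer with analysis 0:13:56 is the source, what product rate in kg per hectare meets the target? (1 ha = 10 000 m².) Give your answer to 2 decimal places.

276.92 kg of product per hectare

Product per 100 m² = 0.36 / 13% = 2.76923 kg.
Convert to per hectare: 2.76923 × 100 = 276.923 kg.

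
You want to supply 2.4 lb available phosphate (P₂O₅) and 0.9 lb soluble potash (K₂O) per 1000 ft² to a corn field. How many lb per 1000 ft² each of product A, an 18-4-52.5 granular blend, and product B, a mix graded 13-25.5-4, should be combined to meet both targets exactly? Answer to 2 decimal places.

1.01 lb product A, 9.25 lb product B

Let a = lb of product A, b = lb of product B (per 1000 ft²).
P₂O₅: 0.04·a + 0.255·b = 2.4
K₂O: 0.525·a + 0.04·b = 0.9
Eliminate b: (row1) − 0.255/0.04·(row2) → -3.30688·a = -3.3375, so a = 1.00926.
Then b = (0.9 − 0.525·1.00926) / 0.04 = 9.25345.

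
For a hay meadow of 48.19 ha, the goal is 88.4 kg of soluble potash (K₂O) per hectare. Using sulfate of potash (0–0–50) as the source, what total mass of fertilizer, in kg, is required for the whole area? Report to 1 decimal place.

8520.0 kg

Product per hectare = 88.4 / 50% = 176.8 kg.
Total product = 176.8 × 48.19 = 8519.99 kg.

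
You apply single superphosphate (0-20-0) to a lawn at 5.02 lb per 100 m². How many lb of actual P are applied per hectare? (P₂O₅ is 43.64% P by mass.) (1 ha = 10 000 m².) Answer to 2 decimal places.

43.81 lb P per hectare

P₂O₅ per 100 m² = 5.02 × 20% = 1.004 lb.
Elemental P = 1.004 × 0.4364 = 0.438146 lb per 100 m².
Convert to per hectare: 0.438146 × 100 = 43.8146 lb.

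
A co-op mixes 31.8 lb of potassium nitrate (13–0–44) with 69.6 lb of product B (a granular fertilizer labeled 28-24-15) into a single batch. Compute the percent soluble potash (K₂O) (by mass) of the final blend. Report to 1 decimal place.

Total mass = 31.8 + 69.6 = 101.4 lb.
K₂O mass = 44%×31.8 + 15%×69.6 = 24.432 lb.
% K₂O = 24.432 / 101.4 = 24.0947%.

24.1% K₂O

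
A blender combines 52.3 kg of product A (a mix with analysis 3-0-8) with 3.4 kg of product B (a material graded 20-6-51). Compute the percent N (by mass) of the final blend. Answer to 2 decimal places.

4.04% N

Total mass = 52.3 + 3.4 = 55.7 kg.
N mass = 3%×52.3 + 20%×3.4 = 2.249 kg.
% N = 2.249 / 55.7 = 4.0377%.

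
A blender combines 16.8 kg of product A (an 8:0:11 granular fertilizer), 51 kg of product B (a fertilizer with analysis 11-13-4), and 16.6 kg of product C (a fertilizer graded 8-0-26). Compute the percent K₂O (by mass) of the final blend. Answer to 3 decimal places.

Total mass = 16.8 + 51 + 16.6 = 84.4 kg.
K₂O mass = 11%×16.8 + 4%×51 + 26%×16.6 = 8.204 kg.
% K₂O = 8.204 / 84.4 = 9.72038%.

9.720% K₂O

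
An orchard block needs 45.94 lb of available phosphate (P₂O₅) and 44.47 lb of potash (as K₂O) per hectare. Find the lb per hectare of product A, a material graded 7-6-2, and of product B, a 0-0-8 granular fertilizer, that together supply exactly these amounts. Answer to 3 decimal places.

765.667 lb product A, 364.458 lb product B

Let a = lb of product A, b = lb of product B (per hectare).
P₂O₅: 0.06·a + 0·b = 45.94
K₂O: 0.02·a + 0.08·b = 44.47
From row1: a = (45.94 − 0·b) / 0.06.
Into row2: 0.02·(45.94 − 0·b)/0.06 + 0.08·b = 44.47 → b = 364.4583, a = 765.6667.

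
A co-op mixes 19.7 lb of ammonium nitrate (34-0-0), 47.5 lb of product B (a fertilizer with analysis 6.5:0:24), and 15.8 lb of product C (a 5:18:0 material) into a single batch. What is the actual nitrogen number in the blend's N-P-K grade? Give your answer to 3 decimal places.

12.742% N

Total mass = 19.7 + 47.5 + 15.8 = 83 lb.
N mass = 34%×19.7 + 6.5%×47.5 + 5%×15.8 = 10.5755 lb.
% N = 10.5755 / 83 = 12.7416%.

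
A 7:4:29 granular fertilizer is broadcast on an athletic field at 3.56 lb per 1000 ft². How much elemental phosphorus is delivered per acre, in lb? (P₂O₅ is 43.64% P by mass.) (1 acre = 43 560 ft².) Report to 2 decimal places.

P₂O₅ per 1000 ft² = 3.56 × 4% = 0.1424 lb.
Elemental P = 0.1424 × 0.4364 = 0.0621434 lb per 1000 ft².
Convert to per acre: 0.0621434 × 43.56 = 2.70696 lb.

2.71 lb P per acre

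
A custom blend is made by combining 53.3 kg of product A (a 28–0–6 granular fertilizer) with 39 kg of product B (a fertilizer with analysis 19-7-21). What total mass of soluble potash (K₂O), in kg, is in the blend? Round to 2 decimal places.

K₂O mass = 6%×53.3 + 21%×39 = 11.388 kg.

11.39 kg K₂O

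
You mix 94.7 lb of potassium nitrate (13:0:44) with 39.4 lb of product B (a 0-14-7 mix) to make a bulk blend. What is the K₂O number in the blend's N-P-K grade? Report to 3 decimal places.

33.129% K₂O

Total mass = 94.7 + 39.4 = 134.1 lb.
K₂O mass = 44%×94.7 + 7%×39.4 = 44.426 lb.
% K₂O = 44.426 / 134.1 = 33.12901%.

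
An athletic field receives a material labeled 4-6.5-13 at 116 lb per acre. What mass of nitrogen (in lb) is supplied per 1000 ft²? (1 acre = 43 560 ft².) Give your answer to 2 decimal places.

nitrogen per acre = 116 × 4% = 4.64 lb.
Convert to per 1000 ft²: 4.64 × 0.0229568 = 0.10652 lb.

0.11 lb N per thousand sq ft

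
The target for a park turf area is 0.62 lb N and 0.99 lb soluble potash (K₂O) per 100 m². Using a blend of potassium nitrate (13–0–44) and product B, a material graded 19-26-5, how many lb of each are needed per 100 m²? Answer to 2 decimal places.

2.04 lb potassium nitrate, 1.87 lb product B

Per-100 m² balance (a = potassium nitrate, b = product B):
N: 0.13·a + 0.19·b = 0.62
K₂O: 0.44·a + 0.05·b = 0.99
From row1: a = (0.62 − 0.19·b) / 0.13.
Into row2: 0.44·(0.62 − 0.19·b)/0.13 + 0.05·b = 0.99 → b = 1.869, a = 2.03761.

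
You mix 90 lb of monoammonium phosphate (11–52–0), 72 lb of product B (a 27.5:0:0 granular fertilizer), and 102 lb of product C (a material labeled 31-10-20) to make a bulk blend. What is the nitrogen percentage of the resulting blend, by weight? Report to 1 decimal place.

23.2% N

Total mass = 90 + 72 + 102 = 264 lb.
N mass = 11%×90 + 27.5%×72 + 31%×102 = 61.32 lb.
% N = 61.32 / 264 = 23.2273%.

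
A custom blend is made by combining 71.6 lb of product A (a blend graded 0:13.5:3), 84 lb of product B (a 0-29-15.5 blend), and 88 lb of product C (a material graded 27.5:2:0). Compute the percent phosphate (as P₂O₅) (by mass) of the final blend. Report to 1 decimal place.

Total mass = 71.6 + 84 + 88 = 243.6 lb.
P₂O₅ mass = 13.5%×71.6 + 29%×84 + 2%×88 = 35.786 lb.
% P₂O₅ = 35.786 / 243.6 = 14.6905%.

14.7% P₂O₅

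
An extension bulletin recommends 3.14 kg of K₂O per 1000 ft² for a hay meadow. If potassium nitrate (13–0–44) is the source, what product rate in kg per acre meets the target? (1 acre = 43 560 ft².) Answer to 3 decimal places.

Product per 1000 ft² = 3.14 / 44% = 7.13636 kg.
Convert to per acre: 7.13636 × 43.56 = 310.86 kg.

310.860 kg of product per acre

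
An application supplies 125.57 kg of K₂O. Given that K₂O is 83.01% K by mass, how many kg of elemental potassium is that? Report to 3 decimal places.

104.236 kg K

K = 125.57 × 0.8301 = 104.2357 kg.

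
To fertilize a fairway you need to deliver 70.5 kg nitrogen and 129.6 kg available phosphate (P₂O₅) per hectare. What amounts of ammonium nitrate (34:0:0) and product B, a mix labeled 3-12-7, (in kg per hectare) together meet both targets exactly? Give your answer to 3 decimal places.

112.059 kg ammonium nitrate, 1080.000 kg product B

Let a = kg of ammonium nitrate, b = kg of product B (per hectare).
N: 0.34·a + 0.03·b = 70.5
P₂O₅: 0·a + 0.12·b = 129.6
Solving simultaneously: a = 112.0588, b = 1080.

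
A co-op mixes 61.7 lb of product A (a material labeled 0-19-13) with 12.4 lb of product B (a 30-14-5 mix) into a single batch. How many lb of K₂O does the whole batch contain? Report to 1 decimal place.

8.6 lb K₂O

K₂O mass = 13%×61.7 + 5%×12.4 = 8.641 lb.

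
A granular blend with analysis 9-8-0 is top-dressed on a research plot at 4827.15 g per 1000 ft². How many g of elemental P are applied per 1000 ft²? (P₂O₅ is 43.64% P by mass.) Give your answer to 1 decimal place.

P₂O₅ per 1000 ft² = 4827.15 × 8% = 386.172 g.
Elemental P = 386.172 × 0.4364 = 168.525 g per 1000 ft².

168.5 g P per thousand sq ft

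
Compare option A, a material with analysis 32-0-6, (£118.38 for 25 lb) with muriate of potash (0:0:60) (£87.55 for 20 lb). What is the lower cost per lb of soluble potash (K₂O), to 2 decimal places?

option A: K₂O per bag = 25 × 6% = 1.5 lb; cost = 118.38 / 1.5 = £78.9200/lb K₂O.
muriate of potash: K₂O per bag = 20 × 60% = 12 lb; cost = 87.55 / 12 = £7.2958/lb K₂O.
muriate of potash is cheaper.

£7.30 per lb K₂O (muriate of potash)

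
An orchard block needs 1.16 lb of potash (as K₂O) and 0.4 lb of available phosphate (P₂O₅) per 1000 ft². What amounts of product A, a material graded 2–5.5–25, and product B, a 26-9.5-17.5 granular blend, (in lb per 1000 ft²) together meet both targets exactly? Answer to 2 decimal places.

Let a = lb of product A, b = lb of product B (per 1000 ft²).
K₂O: 0.25·a + 0.175·b = 1.16
P₂O₅: 0.055·a + 0.095·b = 0.4
Solving simultaneously: a = 2.84602, b = 2.56283.

2.85 lb product A, 2.56 lb product B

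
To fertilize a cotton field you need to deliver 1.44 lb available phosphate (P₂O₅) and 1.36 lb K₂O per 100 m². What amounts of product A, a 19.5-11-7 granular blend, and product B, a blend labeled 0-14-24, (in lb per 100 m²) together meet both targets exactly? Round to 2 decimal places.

9.35 lb product A, 2.94 lb product B

Let a = lb of product A, b = lb of product B (per 100 m²).
P₂O₅: 0.11·a + 0.14·b = 1.44
K₂O: 0.07·a + 0.24·b = 1.36
Eliminate b: (row1) − 0.14/0.24·(row2) → 0.0691667·a = 0.646667, so a = 9.3494.
Then b = (1.36 − 0.07·9.3494) / 0.24 = 2.93976.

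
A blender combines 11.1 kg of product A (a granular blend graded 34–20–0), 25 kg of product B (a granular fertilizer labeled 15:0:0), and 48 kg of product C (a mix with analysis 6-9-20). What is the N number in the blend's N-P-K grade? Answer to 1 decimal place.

Total mass = 11.1 + 25 + 48 = 84.1 kg.
N mass = 34%×11.1 + 15%×25 + 6%×48 = 10.404 kg.
% N = 10.404 / 84.1 = 12.371%.

12.4% N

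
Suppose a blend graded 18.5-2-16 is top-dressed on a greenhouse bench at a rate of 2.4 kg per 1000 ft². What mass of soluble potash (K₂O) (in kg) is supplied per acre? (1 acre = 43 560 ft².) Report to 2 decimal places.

16.73 kg K₂O per acre

K₂O per 1000 ft² = 2.4 × 16% = 0.384 kg.
Convert to per acre: 0.384 × 43.56 = 16.727 kg.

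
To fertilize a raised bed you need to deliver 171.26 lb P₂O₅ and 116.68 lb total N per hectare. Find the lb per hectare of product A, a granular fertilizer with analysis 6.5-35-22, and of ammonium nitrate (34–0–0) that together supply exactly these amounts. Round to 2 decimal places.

With a, b = lb per hectare of product A and ammonium nitrate:
P₂O₅: 0.35·a + 0·b = 171.26
N: 0.065·a + 0.34·b = 116.68
Eliminate a: (row1) − 0.35/0.065·(row2) → -1.83077·b = -457.017, so b = 249.631.
Back-substitute: a = (171.26 − 0·249.631) / 0.35 = 489.314.

489.31 lb product A, 249.63 lb ammonium nitrate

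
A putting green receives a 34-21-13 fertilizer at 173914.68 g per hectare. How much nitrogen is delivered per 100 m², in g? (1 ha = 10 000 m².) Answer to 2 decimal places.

nitrogen per hectare = 173914.68 × 34% = 59131 g.
Convert to per 100 m²: 59131 × 0.01 = 591.3099 g.

591.31 g N per hundred sq m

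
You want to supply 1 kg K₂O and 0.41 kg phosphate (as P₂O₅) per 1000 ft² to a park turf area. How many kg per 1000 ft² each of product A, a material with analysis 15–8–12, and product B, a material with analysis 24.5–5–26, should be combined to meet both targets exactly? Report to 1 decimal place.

Let a = kg of product A, b = kg of product B (per 1000 ft²).
K₂O: 0.12·a + 0.26·b = 1
P₂O₅: 0.08·a + 0.05·b = 0.41
From row1: a = (1 − 0.26·b) / 0.12.
Into row2: 0.08·(1 − 0.26·b)/0.12 + 0.05·b = 0.41 → b = 2.08108, a = 3.82432.

3.8 kg product A, 2.1 kg product B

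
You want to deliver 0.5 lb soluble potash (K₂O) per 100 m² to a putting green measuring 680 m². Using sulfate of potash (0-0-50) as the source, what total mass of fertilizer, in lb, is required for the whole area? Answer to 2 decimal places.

Product per 100 m² = 0.5 / 50% = 1 lb.
Total product = 1 × 680 / 100 = 6.8 lb.

6.80 lb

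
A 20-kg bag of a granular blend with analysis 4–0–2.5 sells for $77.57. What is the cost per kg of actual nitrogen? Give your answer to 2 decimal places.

N in bag = 20 × 4% = 0.8 kg.
Cost per kg N = $77.57 / 0.8 = $96.9625.

$96.96 per kg N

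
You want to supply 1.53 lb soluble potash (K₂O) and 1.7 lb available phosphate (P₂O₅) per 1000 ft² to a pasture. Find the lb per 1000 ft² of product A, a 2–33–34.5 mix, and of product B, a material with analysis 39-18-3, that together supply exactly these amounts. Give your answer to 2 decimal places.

Per-1000 ft² balance (a = product A, b = product B):
K₂O: 0.345·a + 0.03·b = 1.53
P₂O₅: 0.33·a + 0.18·b = 1.7
Eliminate b: (row1) − 0.03/0.18·(row2) → 0.29·a = 1.24667, so a = 4.29885.
Then b = (1.7 − 0.33·4.29885) / 0.18 = 1.56322.

4.30 lb product A, 1.56 lb product B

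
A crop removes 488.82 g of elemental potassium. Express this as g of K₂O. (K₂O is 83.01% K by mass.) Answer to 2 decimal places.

K₂O = 488.82 / 0.8301 = 588.869 g.

588.87 g K₂O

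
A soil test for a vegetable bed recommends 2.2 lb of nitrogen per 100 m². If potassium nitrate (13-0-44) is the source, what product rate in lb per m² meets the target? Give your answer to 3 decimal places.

Product per 100 m² = 2.2 / 13% = 16.9231 lb.
Convert to per m²: 16.9231 × 0.01 = 0.169231 lb.

0.169 lb of product per sq m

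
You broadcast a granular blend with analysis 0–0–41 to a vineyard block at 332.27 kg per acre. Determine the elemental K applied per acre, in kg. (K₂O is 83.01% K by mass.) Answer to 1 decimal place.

113.1 kg K per acre

K₂O per acre = 332.27 × 41% = 136.231 kg.
Elemental K = 136.231 × 0.8301 = 113.085 kg per acre.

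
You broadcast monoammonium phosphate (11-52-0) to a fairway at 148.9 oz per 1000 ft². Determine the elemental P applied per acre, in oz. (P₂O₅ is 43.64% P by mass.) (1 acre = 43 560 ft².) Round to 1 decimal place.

1471.9 oz P per acre

P₂O₅ per 1000 ft² = 148.9 × 52% = 77.428 oz.
Elemental P = 77.428 × 0.4364 = 33.7896 oz per 1000 ft².
Convert to per acre: 33.7896 × 43.56 = 1471.87 oz.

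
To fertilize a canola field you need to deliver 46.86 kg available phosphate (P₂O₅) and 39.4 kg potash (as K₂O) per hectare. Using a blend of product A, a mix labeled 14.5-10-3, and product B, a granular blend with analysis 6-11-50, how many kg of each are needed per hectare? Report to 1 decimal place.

408.9 kg product A, 54.3 kg product B

Let a = kg of product A, b = kg of product B (per hectare).
P₂O₅: 0.1·a + 0.11·b = 46.86
K₂O: 0.03·a + 0.5·b = 39.4
Eliminate a: (row1) − 0.1/0.03·(row2) → -1.55667·b = -84.4733, so b = 54.2655.
Back-substitute: a = (46.86 − 0.11·54.2655) / 0.1 = 408.908.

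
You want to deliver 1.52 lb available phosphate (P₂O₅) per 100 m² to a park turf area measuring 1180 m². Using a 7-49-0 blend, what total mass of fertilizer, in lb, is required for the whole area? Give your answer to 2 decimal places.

36.60 lb

Product per 100 m² = 1.52 / 49% = 3.10204 lb.
Total product = 3.10204 × 1180 / 100 = 36.6041 lb.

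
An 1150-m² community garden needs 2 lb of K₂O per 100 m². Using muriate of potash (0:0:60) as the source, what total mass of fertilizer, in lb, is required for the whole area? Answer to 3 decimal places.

38.333 lb

Product per 100 m² = 2 / 60% = 3.33333 lb.
Total product = 3.33333 × 1150 / 100 = 38.3333 lb.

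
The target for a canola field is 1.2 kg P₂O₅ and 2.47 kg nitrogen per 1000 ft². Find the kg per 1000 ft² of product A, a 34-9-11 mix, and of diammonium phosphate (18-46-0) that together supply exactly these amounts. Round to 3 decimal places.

6.563 kg product A, 1.325 kg diammonium phosphate

Per-1000 ft² balance (a = product A, b = diammonium phosphate):
P₂O₅: 0.09·a + 0.46·b = 1.2
N: 0.34·a + 0.18·b = 2.47
Eliminate b: (row1) − 0.46/0.18·(row2) → -0.778889·a = -5.11222, so a = 6.56348.
Then b = (2.47 − 0.34·6.56348) / 0.18 = 1.32454.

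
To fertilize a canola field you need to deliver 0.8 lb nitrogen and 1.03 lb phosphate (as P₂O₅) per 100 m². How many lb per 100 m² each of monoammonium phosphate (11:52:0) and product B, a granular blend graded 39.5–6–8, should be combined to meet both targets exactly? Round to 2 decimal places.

1.81 lb monoammonium phosphate, 1.52 lb product B

Let a = lb of monoammonium phosphate, b = lb of product B (per 100 m²).
N: 0.11·a + 0.395·b = 0.8
P₂O₅: 0.52·a + 0.06·b = 1.03
Eliminate a: (row1) − 0.11/0.52·(row2) → 0.382308·b = 0.582115, so b = 1.52264.
Back-substitute: a = (0.8 − 0.395·1.52264) / 0.11 = 1.80508.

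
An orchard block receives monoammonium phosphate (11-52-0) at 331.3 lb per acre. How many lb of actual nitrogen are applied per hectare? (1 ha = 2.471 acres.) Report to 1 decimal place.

90.1 lb N per hectare

nitrogen per acre = 331.3 × 11% = 36.443 lb.
Convert to per hectare: 36.443 × 2.471 = 90.0507 lb.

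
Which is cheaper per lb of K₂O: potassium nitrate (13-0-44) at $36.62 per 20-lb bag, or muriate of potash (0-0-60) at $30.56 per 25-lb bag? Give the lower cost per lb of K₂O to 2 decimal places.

potassium nitrate: K₂O per bag = 20 × 44% = 8.8 lb; cost = 36.62 / 8.8 = $4.1614/lb K₂O.
muriate of potash: K₂O per bag = 25 × 60% = 15 lb; cost = 30.56 / 15 = $2.0373/lb K₂O.
muriate of potash is cheaper.

$2.04 per lb K₂O (muriate of potash)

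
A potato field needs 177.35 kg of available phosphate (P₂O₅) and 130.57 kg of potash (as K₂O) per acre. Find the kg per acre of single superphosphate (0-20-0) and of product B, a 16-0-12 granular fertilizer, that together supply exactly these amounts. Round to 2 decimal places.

886.75 kg single superphosphate, 1088.08 kg product B

With a, b = kg per acre of single superphosphate and product B:
P₂O₅: 0.2·a + 0·b = 177.35
K₂O: 0·a + 0.12·b = 130.57
Solving simultaneously: a = 886.75, b = 1088.083.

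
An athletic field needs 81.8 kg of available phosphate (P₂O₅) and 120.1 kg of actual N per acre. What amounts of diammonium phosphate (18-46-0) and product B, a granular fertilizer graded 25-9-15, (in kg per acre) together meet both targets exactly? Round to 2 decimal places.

Per-acre balance (a = diammonium phosphate, b = product B):
P₂O₅: 0.46·a + 0.09·b = 81.8
N: 0.18·a + 0.25·b = 120.1
Eliminate b: (row1) − 0.09/0.25·(row2) → 0.3952·a = 38.564, so a = 97.581.
Then b = (120.1 − 0.18·97.581) / 0.25 = 410.142.

97.58 kg diammonium phosphate, 410.14 kg product B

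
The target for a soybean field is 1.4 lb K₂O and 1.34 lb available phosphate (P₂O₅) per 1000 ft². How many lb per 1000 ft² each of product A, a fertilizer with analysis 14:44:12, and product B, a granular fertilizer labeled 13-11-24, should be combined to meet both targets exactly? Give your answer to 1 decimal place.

1.8 lb product A, 4.9 lb product B

Per-1000 ft² balance (a = product A, b = product B):
K₂O: 0.12·a + 0.24·b = 1.4
P₂O₅: 0.44·a + 0.11·b = 1.34
Eliminate a: (row1) − 0.12/0.44·(row2) → 0.21·b = 1.03455, so b = 4.92641.
Back-substitute: a = (1.4 − 0.24·4.92641) / 0.12 = 1.81385.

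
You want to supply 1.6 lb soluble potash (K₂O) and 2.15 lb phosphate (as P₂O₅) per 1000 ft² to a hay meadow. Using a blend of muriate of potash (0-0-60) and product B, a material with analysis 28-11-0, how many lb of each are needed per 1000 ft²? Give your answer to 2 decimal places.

2.67 lb muriate of potash, 19.55 lb product B

With a, b = lb per 1000 ft² of muriate of potash and product B:
K₂O: 0.6·a + 0·b = 1.6
P₂O₅: 0·a + 0.11·b = 2.15
Solving simultaneously: a = 2.66667, b = 19.5455.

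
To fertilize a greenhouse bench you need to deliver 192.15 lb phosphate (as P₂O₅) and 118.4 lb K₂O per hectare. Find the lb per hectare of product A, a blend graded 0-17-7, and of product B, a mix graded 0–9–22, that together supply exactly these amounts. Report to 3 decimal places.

Let a = lb of product A, b = lb of product B (per hectare).
P₂O₅: 0.17·a + 0.09·b = 192.15
K₂O: 0.07·a + 0.22·b = 118.4
Solving simultaneously: a = 1016.6238, b = 214.7106.

1016.624 lb product A, 214.711 lb product B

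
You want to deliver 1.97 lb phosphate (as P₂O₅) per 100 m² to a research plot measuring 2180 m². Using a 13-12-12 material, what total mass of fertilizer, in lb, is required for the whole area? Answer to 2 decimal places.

Product per 100 m² = 1.97 / 12% = 16.4167 lb.
Total product = 16.4167 × 2180 / 100 = 357.883 lb.

357.88 lb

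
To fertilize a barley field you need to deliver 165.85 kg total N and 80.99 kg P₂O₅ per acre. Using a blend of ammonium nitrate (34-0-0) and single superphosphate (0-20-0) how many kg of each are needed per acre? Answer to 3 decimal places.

487.794 kg ammonium nitrate, 404.950 kg single superphosphate

Let a = kg of ammonium nitrate, b = kg of single superphosphate (per acre).
N: 0.34·a + 0·b = 165.85
P₂O₅: 0·a + 0.2·b = 80.99
Solving simultaneously: a = 487.7941, b = 404.95.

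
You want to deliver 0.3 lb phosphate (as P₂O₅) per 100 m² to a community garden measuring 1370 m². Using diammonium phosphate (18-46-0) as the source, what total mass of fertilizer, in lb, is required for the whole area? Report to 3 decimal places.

Product per 100 m² = 0.3 / 46% = 0.652174 lb.
Total product = 0.652174 × 1370 / 100 = 8.93478 lb.

8.935 lb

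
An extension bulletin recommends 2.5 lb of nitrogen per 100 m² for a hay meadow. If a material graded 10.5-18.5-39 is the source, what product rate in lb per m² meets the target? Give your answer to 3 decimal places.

Product per 100 m² = 2.5 / 10.5% = 23.8095 lb.
Convert to per m²: 23.8095 × 0.01 = 0.238095 lb.

0.238 lb of product per sq m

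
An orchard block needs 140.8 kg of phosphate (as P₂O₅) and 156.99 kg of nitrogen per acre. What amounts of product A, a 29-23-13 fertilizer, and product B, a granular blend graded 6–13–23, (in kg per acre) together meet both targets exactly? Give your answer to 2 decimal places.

With a, b = kg per acre of product A and product B:
P₂O₅: 0.23·a + 0.13·b = 140.8
N: 0.29·a + 0.06·b = 156.99
Eliminate a: (row1) − 0.23/0.29·(row2) → 0.0824138·b = 16.2907, so b = 197.669.
Back-substitute: a = (140.8 − 0.13·197.669) / 0.23 = 500.448.

500.45 kg product A, 197.67 kg product B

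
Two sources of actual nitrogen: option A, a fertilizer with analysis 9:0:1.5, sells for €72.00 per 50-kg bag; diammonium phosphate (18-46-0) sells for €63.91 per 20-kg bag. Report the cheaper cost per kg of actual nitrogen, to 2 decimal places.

€16.00 per kg N (option A)

option A: N per bag = 50 × 9% = 4.5 kg; cost = 72.00 / 4.5 = €16.0000/kg N.
diammonium phosphate: N per bag = 20 × 18% = 3.6 kg; cost = 63.91 / 3.6 = €17.7528/kg N.
option A is cheaper.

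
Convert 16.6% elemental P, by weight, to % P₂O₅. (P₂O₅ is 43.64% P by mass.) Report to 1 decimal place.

38.0% P₂O₅

%P₂O₅ = 16.6 / 0.4364 = 38.0385%.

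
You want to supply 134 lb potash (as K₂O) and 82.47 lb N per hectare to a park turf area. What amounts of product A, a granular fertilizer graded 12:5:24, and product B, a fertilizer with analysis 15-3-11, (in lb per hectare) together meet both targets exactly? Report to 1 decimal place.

With a, b = lb per hectare of product A and product B:
K₂O: 0.24·a + 0.11·b = 134
N: 0.12·a + 0.15·b = 82.47
From row1: a = (134 − 0.11·b) / 0.24.
Into row2: 0.12·(134 − 0.11·b)/0.24 + 0.15·b = 82.47 → b = 162.842, a = 483.697.

483.7 lb product A, 162.8 lb product B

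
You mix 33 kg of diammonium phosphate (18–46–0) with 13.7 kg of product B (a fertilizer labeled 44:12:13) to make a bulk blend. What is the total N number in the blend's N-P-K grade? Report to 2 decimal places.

Total mass = 33 + 13.7 = 46.7 kg.
N mass = 18%×33 + 44%×13.7 = 11.968 kg.
% N = 11.968 / 46.7 = 25.6274%.

25.63% N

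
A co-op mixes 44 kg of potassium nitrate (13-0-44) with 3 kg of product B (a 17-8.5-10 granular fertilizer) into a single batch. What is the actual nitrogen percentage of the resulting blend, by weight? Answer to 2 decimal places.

Total mass = 44 + 3 = 47 kg.
N mass = 13%×44 + 17%×3 = 6.23 kg.
% N = 6.23 / 47 = 13.2553%.

13.26% N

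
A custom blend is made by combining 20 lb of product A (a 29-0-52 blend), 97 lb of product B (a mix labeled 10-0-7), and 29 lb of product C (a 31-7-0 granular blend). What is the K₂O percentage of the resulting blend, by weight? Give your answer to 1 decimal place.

Total mass = 20 + 97 + 29 = 146 lb.
K₂O mass = 52%×20 + 7%×97 + 0%×29 = 17.19 lb.
% K₂O = 17.19 / 146 = 11.774%.

11.8% K₂O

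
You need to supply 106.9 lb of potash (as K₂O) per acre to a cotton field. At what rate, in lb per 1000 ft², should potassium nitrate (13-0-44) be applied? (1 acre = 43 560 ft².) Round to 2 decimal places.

5.58 lb of product per thousand sq ft

Product per acre = 106.9 / 44% = 242.955 lb.
Convert to per 1000 ft²: 242.955 × 0.0229568 = 5.57747 lb.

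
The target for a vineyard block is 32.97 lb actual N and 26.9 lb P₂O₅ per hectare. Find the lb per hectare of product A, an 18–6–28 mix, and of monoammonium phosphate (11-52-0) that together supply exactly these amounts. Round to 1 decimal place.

163.1 lb product A, 32.9 lb monoammonium phosphate

Per-hectare balance (a = product A, b = monoammonium phosphate):
N: 0.18·a + 0.11·b = 32.97
P₂O₅: 0.06·a + 0.52·b = 26.9
Eliminate b: (row1) − 0.11/0.52·(row2) → 0.167308·a = 27.2796, so a = 163.051.
Then b = (26.9 − 0.06·163.051) / 0.52 = 32.9172.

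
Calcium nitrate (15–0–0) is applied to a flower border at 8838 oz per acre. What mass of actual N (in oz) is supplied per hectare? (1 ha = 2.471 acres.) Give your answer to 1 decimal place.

3275.8 oz N per hectare

nitrogen per acre = 8838 × 15% = 1325.7 oz.
Convert to per hectare: 1325.7 × 2.471 = 3275.805 oz.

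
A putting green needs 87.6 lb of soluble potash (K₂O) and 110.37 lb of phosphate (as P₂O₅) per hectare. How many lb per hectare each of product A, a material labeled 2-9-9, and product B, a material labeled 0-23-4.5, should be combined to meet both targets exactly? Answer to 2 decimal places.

With a, b = lb per hectare of product A and product B:
K₂O: 0.09·a + 0.045·b = 87.6
P₂O₅: 0.09·a + 0.23·b = 110.37
Eliminate b: (row1) − 0.045/0.23·(row2) → 0.0723913·a = 66.0059, so a = 911.793.
Then b = (110.37 − 0.09·911.793) / 0.23 = 123.081.

911.79 lb product A, 123.08 lb product B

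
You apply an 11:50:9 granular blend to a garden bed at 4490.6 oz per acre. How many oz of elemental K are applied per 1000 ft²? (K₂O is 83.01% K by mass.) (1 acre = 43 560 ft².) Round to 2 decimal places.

7.70 oz K per thousand sq ft

K₂O per acre = 4490.6 × 9% = 404.154 oz.
Elemental K = 404.154 × 0.8301 = 335.488 oz per acre.
Convert to per 1000 ft²: 335.488 × 0.0229568 = 7.70175 oz.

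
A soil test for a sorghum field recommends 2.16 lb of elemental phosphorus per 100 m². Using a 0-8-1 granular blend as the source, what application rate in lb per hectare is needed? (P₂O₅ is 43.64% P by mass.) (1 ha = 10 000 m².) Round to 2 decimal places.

As P₂O₅: 2.16 / 0.4364 = 4.94959 lb per 100 m².
Product per 100 m² = 4.94959 / 8% = 61.8698 lb.
Convert to per hectare: 61.8698 × 100 = 6186.984 lb.

6186.98 lb of product per hectare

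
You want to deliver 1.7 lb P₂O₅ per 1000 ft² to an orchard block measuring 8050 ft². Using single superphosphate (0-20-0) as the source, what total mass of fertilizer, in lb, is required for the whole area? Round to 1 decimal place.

Product per 1000 ft² = 1.7 / 20% = 8.5 lb.
Total product = 8.5 × 8050 / 1000 = 68.425 lb.

68.4 lb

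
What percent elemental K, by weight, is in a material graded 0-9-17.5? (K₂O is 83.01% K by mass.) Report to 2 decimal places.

14.53% K

%K = 17.5 × 0.8301 = 14.5267%.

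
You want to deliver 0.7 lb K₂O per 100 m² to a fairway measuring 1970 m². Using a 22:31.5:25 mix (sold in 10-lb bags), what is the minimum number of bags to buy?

Product per 100 m² = 0.7 / 25% = 2.8 lb.
Total product = 2.8 × 1970 / 100 = 55.16 lb.
Bags = ⌈55.16 / 10⌉ = 6.

6 bags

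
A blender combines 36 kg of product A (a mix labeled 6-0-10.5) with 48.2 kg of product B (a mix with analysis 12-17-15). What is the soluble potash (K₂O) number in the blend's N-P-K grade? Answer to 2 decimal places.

13.08% K₂O

Total mass = 36 + 48.2 = 84.2 kg.
K₂O mass = 10.5%×36 + 15%×48.2 = 11.01 kg.
% K₂O = 11.01 / 84.2 = 13.076%.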